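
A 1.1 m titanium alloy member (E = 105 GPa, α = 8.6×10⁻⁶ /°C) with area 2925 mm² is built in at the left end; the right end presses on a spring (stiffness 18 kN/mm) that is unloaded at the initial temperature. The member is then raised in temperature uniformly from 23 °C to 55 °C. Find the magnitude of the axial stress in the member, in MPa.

σ ≈ 1.75 MPa (compressive)

The unrestrained thermal change is αΔT L = 8.6×10⁻⁶ × 32 × 1100 = 0.3027 mm.
With a force P in the spring, the elastic change of the member is PL/(AE) and that of the spring is P/k; compatibility requires their sum to equal δ_free.
So P = δ_free / [L/(AE) + 1/k] = 0.3027 / [ 1100/(2925×105×10³) + 1/(18×10³) ].
P = 0.3027 / 5.914×10⁻⁵ = 5119 N.
σ = P/A = 5119/2925 = 1.75 MPa.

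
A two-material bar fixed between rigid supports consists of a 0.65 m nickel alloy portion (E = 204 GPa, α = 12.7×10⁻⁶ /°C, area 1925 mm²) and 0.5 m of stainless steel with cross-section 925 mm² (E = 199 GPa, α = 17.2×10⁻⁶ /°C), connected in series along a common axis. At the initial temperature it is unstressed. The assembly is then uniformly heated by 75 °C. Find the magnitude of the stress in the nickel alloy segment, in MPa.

σ ≈ 150 MPa (compressive)

Free thermal expansion of the whole bar: Σ αᵢΔT Lᵢ = 12.7×10⁻⁶×75×650 + 17.2×10⁻⁶×75×500 = 1.264 mm.
Since the ends are fixed, an axial force P builds up, equal in every segment, with P · Σ Lᵢ/(AᵢEᵢ) = δ_free.
The series flexibility is Σ Lᵢ/(AᵢEᵢ) = 650/(1925×204×10³) + 500/(925×199×10³) = 4.371×10⁻⁶ mm/N.
Hence P = δ_free / Σ(L/AE) = 1.264/4.371×10⁻⁶ = 289.2 kN (compressive).
σ_{nickel alloy} = P / A = 289200 / 1925 = 150.2 MPa.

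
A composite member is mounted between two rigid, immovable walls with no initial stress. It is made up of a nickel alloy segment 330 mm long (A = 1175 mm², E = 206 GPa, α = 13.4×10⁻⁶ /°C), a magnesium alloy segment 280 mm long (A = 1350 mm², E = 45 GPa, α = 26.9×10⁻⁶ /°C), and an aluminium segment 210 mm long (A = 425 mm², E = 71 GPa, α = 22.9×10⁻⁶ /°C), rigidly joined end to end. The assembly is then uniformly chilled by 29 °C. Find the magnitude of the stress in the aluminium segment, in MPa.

σ ≈ 88.5 MPa (tensile)

Free thermal contraction of the whole bar: Σ αᵢΔT Lᵢ = 13.4×10⁻⁶×29×330 + 26.9×10⁻⁶×29×280 + 22.9×10⁻⁶×29×210 = 0.4861 mm.
The walls prevent any net length change, so an axial force P (same in every segment) develops. Compatibility: P · Σ Lᵢ/(AᵢEᵢ) = δ_free.
The series flexibility is Σ Lᵢ/(AᵢEᵢ) = 330/(1175×206×10³) + 280/(1350×45×10³) + 210/(425×71×10³) = 1.293×10⁻⁵ mm/N.
Hence P = δ_free / Σ(L/AE) = 0.4861/1.293×10⁻⁵ = 37.59 kN (tensile).
σ_{aluminium} = P / A = 37590 / 425 = 88.45 MPa.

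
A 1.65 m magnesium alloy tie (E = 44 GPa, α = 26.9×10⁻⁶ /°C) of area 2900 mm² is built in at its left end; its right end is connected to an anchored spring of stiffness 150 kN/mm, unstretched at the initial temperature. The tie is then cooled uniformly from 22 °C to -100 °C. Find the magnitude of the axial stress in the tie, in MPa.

The unrestrained thermal change is αΔT L = 26.9×10⁻⁶ × 122 × 1650 = 5.415 mm.
Let P be the tensile force in the spring. The tie extends elastically by PL/(AE) and the spring stretches by P/k; together these equal δ_free.
P [ L/(AE) + 1/k ] = δ_free → P [ 1650/(2900×44×10³) + 1/(150×10³) ] = 5.415.
P = 5.415 / 1.96×10⁻⁵ = 276300 N.
σ = P/A = 276300/2900 = 95.28 MPa.

σ ≈ 95.3 MPa (tensile)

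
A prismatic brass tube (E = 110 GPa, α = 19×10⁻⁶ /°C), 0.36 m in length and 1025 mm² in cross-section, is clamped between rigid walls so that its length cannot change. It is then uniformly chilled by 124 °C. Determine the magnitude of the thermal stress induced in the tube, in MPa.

σ ≈ 259 MPa (tensile)

Because both ends are immovable the net strain is zero, and the suppressed thermal strain is αΔT = 19×10⁻⁶ × 124 = 2356×10⁻⁶.
σ = EαΔT = 110×10³ × 19×10⁻⁶ × 124 = 259.2 MPa (tensile; the tube is trying to contract).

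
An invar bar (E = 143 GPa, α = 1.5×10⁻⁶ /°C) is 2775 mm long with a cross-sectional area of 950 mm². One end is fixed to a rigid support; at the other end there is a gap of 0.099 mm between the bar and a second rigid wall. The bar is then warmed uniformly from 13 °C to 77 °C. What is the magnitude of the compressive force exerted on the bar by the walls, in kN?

Unrestrained expansion: δ_free = αΔT L = 1.5×10⁻⁶ × 64 × 2775 = 0.2664 mm.
The gap closes (δ_free > 0.099 mm) and the wall then resists a further 0.2664 − 0.099 = 0.1674 mm of expansion.
So σ = E(δ_free − g)/L = 143×10³ × 0.1674/2775 = 8.626 MPa.
Force on the wall = σA = 8.626 × 950 mm² = 8.195 kN.

P ≈ 8.2 kN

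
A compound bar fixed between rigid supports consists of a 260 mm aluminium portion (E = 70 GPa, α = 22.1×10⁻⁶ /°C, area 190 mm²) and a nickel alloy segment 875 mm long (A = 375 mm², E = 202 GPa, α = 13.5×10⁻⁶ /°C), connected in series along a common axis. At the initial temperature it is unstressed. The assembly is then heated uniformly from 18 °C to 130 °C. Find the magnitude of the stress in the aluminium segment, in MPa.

With the walls removed the bar would change length by δ_free = Σ αᵢΔT Lᵢ = 22.1×10⁻⁶×112×260 + 13.5×10⁻⁶×112×875 = 1.967 mm.
The rigid supports impose zero overall length change; the single axial force P common to all segments must satisfy P Σ Lᵢ/(AᵢEᵢ) = δ_free.
Σ Lᵢ/(AᵢEᵢ) = 260/(190×70×10³) + 875/(375×202×10³) = 3.11×10⁻⁵ mm/N.
So P = 1.967 / 3.11×10⁻⁵ = 63.23 kN, compressive.
σ_{aluminium} = P / A = 63230 / 190 = 332.8 MPa.

σ ≈ 333 MPa (compressive)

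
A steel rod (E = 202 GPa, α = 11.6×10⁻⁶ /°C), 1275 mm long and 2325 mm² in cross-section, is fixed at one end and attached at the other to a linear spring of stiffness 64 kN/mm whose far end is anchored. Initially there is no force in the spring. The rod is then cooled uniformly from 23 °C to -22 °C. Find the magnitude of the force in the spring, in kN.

P ≈ 36.3 kN

If the spring were absent the rod would shorten by αΔT L = 11.6×10⁻⁶ × 45 × 1275 = 0.6655 mm.
With a force P in the spring, the elastic change of the rod is PL/(AE) and that of the spring is P/k; compatibility requires their sum to equal δ_free.
P [ L/(AE) + 1/k ] = δ_free → P [ 1275/(2325×202×10³) + 1/(64×10³) ] = 0.6655.
P = 0.6655 / 1.834×10⁻⁵ = 36290 N.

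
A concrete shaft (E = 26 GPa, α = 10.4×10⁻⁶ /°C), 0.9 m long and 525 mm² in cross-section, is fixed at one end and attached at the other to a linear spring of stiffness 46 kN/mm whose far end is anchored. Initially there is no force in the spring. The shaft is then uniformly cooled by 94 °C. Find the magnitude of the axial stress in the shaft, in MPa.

σ ≈ 19.1 MPa (tensile)

If the spring were absent the shaft would shorten by αΔT L = 10.4×10⁻⁶ × 94 × 900 = 0.8798 mm.
Let P be the tensile force in the spring. The shaft extends elastically by PL/(AE) and the spring stretches by P/k; together these equal δ_free.
P [ L/(AE) + 1/k ] = δ_free → P [ 900/(525×26×10³) + 1/(46×10³) ] = 0.8798.
P = 0.8798 / 8.767×10⁻⁵ = 10040 N.
σ = P/A = 10040/525 = 19.12 MPa.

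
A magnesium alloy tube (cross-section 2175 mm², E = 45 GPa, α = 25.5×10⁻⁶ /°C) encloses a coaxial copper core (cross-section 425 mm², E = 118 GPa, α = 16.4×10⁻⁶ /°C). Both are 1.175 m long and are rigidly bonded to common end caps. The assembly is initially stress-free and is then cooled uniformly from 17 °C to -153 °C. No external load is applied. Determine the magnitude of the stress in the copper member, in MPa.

The magnesium alloy has the larger α, so on cooling it would change length more than the copper if both were free. The rigid plates force a common final length, so the magnesium alloy is put into tension and the copper into compression, with equal and opposite forces P (no external load).
Compatibility of the two members (thermal + elastic change equal): (α₁ − α₂)ΔT = P·[1/(A₁E₁) + 1/(A₂E₂)].
|α₁ − α₂|·ΔT = 9.1×10⁻⁶ × 170 = 0.001547.
1/(A₁E₁) + 1/(A₂E₂) = 1/(2175×45×10³) + 1/(425×118×10³) = 3.016×10⁻⁸ N⁻¹.
So P = 0.001547 / 3.016×10⁻⁸ = 51.3 kN.
σ_{copper} = P/A₂ = 51300/425 = 120.7 MPa, compressive.

σ ≈ 121 MPa (compressive)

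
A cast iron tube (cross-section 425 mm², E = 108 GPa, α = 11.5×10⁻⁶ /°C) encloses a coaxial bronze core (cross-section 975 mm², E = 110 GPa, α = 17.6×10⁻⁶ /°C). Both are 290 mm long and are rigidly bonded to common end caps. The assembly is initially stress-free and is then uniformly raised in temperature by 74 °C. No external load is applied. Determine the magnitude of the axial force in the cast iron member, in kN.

Equilibrium of a rigid end plate with no external load gives equal and opposite internal forces ±P in the two members. Since α_{bronze} > α_{cast iron}, heating drives the bronze into compression and the cast iron into tension.
Compatibility of the two members (thermal + elastic change equal): (α₁ − α₂)ΔT = P·[1/(A₁E₁) + 1/(A₂E₂)].
|α₁ − α₂|·ΔT = 6.1×10⁻⁶ × 74 = 0.0004514.
1/(A₁E₁) + 1/(A₂E₂) = 1/(425×108×10³) + 1/(975×110×10³) = 3.111×10⁻⁸ N⁻¹.
So P = 0.0004514 / 3.111×10⁻⁸ = 14.51 kN.

P ≈ 14.5 kN (tensile in the cast iron)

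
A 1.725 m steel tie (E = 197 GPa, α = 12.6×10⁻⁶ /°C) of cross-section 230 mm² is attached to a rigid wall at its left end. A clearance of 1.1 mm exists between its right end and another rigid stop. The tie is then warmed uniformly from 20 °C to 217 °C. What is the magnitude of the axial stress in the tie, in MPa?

Free thermal elongation = αΔT L = 12.6×10⁻⁶ × 197 × 1725 = 4.282 mm.
The gap closes (δ_free > 1.1 mm) and the wall then resists a further 4.282 − 1.1 = 3.182 mm of expansion.
So σ = E(δ_free − g)/L = 197×10³ × 3.182/1725 = 363.4 MPa.

σ ≈ 363 MPa (compressive)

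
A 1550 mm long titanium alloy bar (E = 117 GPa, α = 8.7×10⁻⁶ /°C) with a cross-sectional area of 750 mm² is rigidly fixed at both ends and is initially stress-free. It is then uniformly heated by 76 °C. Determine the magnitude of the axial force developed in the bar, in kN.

P ≈ 58 kN (compressive)

The ends cannot move, so σ = EαΔT = 117×10³ × 8.7×10⁻⁶ × 76 = 77.36 MPa.
Axial force P = σA = 77.36 × 750 = 58020 N = 58.02 kN, compressive.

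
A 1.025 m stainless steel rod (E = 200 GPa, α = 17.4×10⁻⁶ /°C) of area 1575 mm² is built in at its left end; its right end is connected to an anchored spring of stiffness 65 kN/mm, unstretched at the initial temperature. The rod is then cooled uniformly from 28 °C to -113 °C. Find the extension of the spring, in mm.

If the spring were absent the rod would shorten by αΔT L = 17.4×10⁻⁶ × 141 × 1025 = 2.515 mm.
With a force P in the spring, the elastic change of the rod is PL/(AE) and that of the spring is P/k; compatibility requires their sum to equal δ_free.
So P = δ_free / [L/(AE) + 1/k] = 2.515 / [ 1025/(1575×200×10³) + 1/(65×10³) ].
P = 2.515 / 1.864×10⁻⁵ = 134900 N.
Spring extension = P/k = 134900/(65×10³) = 2.076 mm.

δ ≈ 2.08 mm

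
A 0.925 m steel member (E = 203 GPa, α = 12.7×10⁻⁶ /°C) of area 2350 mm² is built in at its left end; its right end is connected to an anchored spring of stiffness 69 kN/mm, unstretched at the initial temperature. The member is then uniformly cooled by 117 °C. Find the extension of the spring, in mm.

δ ≈ 1.21 mm

The unrestrained thermal change is αΔT L = 12.7×10⁻⁶ × 117 × 925 = 1.374 mm.
With a force P in the spring, the elastic change of the member is PL/(AE) and that of the spring is P/k; compatibility requires their sum to equal δ_free.
So P = δ_free / [L/(AE) + 1/k] = 1.374 / [ 925/(2350×203×10³) + 1/(69×10³) ].
P = 1.374 / 1.643×10⁻⁵ = 83650 N.
Spring extension = P/k = 83650/(69×10³) = 1.212 mm.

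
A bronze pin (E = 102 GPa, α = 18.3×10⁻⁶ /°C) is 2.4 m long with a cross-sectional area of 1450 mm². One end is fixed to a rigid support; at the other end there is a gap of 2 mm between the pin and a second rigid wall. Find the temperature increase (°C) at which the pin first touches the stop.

Contact occurs when the free expansion equals the gap: αΔT L = 2 mm.
ΔT = 2 / (18.3×10⁻⁶ × 2400) = 45.54 °C.

ΔT ≈ 45.5 °C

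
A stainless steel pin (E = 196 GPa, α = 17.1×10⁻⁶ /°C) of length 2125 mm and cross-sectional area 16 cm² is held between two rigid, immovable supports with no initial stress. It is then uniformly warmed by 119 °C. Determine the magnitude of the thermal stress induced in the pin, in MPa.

The supports are rigid, so the total axial strain is zero. The restrained thermal strain is ε = αΔT = 17.1×10⁻⁶ × 119 = 2034.9×10⁻⁶.
Hence σ = E·αΔT = 196×10³ × 2034.9×10⁻⁶ = 398.8 MPa, compressive.

σ ≈ 399 MPa (compressive)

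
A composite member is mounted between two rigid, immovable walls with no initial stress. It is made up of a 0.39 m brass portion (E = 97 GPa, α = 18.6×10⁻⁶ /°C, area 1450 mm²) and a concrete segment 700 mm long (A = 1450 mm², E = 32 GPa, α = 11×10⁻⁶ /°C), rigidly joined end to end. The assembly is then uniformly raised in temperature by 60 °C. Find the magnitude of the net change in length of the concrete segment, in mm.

Free thermal expansion of the whole bar: Σ αᵢΔT Lᵢ = 18.6×10⁻⁶×60×390 + 11×10⁻⁶×60×700 = 0.8972 mm.
Since the ends are fixed, an axial force P builds up, equal in every segment, with P · Σ Lᵢ/(AᵢEᵢ) = δ_free.
Σ Lᵢ/(AᵢEᵢ) = 390/(1450×97×10³) + 700/(1450×32×10³) = 1.786×10⁻⁵ mm/N.
So P = 0.8972 / 1.786×10⁻⁵ = 50.24 kN, compressive.
For the concrete segment, free thermal change = 11×10⁻⁶×60×700 = 0.462 mm and elastic change from P = 50240×700/(1450×32×10³) = 0.7579 mm; these oppose, so the net change is 0.296 mm (segment shortens).

|ΔL| ≈ 0.296 mm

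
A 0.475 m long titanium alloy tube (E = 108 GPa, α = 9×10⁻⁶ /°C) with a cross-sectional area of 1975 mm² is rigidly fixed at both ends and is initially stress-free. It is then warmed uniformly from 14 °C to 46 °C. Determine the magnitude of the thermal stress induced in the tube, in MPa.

σ ≈ 31.1 MPa (compressive)

Because both ends are immovable the net strain is zero, and the suppressed thermal strain is αΔT = 9×10⁻⁶ × 32 = 288×10⁻⁶.
Hence σ = E·αΔT = 108×10³ × 288×10⁻⁶ = 31.1 MPa, compressive.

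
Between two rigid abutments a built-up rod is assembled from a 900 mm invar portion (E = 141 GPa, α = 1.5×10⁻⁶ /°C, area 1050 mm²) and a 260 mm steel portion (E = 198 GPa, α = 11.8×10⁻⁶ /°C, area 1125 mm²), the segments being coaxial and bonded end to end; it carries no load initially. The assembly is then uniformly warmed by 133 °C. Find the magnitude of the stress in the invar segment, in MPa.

With the walls removed the bar would change length by δ_free = Σ αᵢΔT Lᵢ = 1.5×10⁻⁶×133×900 + 11.8×10⁻⁶×133×260 = 0.5876 mm.
Since the ends are fixed, an axial force P builds up, equal in every segment, with P · Σ Lᵢ/(AᵢEᵢ) = δ_free.
The series flexibility is Σ Lᵢ/(AᵢEᵢ) = 900/(1050×141×10³) + 260/(1125×198×10³) = 7.246×10⁻⁶ mm/N.
Hence P = δ_free / Σ(L/AE) = 0.5876/7.246×10⁻⁶ = 81.09 kN (compressive).
σ_{invar} = P / A = 81090 / 1050 = 77.23 MPa.

σ ≈ 77.2 MPa (compressive)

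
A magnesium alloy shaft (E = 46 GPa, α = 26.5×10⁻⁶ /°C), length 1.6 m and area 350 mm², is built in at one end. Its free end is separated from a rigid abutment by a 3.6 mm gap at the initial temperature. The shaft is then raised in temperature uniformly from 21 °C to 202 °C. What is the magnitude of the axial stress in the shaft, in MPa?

σ ≈ 117 MPa (compressive)

Free thermal elongation = αΔT L = 26.5×10⁻⁶ × 181 × 1600 = 7.674 mm.
After closing the 3.6 mm clearance, 7.674 − 3.6 = 4.074 mm of expansion remains to be suppressed by the wall.
Compatibility: PL/(AE) = 4.074 mm, so σ = P/A = E × (4.074/1600) = 117.1 MPa.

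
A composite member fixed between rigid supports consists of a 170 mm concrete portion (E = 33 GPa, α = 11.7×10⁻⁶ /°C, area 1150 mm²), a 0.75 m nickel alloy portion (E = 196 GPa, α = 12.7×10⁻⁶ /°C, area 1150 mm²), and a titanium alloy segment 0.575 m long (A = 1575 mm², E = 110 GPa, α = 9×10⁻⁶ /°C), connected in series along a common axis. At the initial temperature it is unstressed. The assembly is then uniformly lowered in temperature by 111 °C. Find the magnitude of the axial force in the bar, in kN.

P ≈ 167 kN (tensile)

With the walls removed the bar would change length by δ_free = Σ αᵢΔT Lᵢ = 11.7×10⁻⁶×111×170 + 12.7×10⁻⁶×111×750 + 9×10⁻⁶×111×575 = 1.852 mm.
The rigid supports impose zero overall length change; the single axial force P common to all segments must satisfy P Σ Lᵢ/(AᵢEᵢ) = δ_free.
Σ Lᵢ/(AᵢEᵢ) = 170/(1150×33×10³) + 750/(1150×196×10³) + 575/(1575×110×10³) = 1.113×10⁻⁵ mm/N.
P = 1.852 / 1.113×10⁻⁵ = 166500 N = 166.5 kN, tensile.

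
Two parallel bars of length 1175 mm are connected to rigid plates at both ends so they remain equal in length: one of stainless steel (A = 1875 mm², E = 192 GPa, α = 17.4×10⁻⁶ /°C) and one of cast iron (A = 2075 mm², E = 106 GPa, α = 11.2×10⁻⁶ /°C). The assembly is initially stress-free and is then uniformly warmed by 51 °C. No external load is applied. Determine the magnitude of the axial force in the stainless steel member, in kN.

P ≈ 43.2 kN (compressive in the stainless steel)

Equilibrium of a rigid end plate with no external load gives equal and opposite internal forces ±P in the two members. Since α_{stainless steel} > α_{cast iron}, heating drives the stainless steel into compression and the cast iron into tension.
Setting the final lengths equal and cancelling L: (α₁ − α₂)ΔT = P/(A₁E₁) + P/(A₂E₂).
|α₁ − α₂|·ΔT = 6.2×10⁻⁶ × 51 = 0.0003162.
1/(A₁E₁) + 1/(A₂E₂) = 1/(1875×192×10³) + 1/(2075×106×10³) = 7.324×10⁻⁹ N⁻¹.
So P = 0.0003162 / 7.324×10⁻⁹ = 43.17 kN.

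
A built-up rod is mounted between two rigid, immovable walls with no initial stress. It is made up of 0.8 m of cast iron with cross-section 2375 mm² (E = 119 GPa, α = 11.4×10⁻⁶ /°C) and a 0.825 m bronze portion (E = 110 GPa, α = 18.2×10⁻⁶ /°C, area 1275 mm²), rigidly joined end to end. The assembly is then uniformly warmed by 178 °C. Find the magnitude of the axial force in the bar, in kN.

Free thermal expansion of the whole bar: Σ αᵢΔT Lᵢ = 11.4×10⁻⁶×178×800 + 18.2×10⁻⁶×178×825 = 4.296 mm.
The walls prevent any net length change, so an axial force P (same in every segment) develops. Compatibility: P · Σ Lᵢ/(AᵢEᵢ) = δ_free.
Σ Lᵢ/(AᵢEᵢ) = 800/(2375×119×10³) + 825/(1275×110×10³) = 8.713×10⁻⁶ mm/N.
P = 4.296 / 8.713×10⁻⁶ = 493100 N = 493.1 kN, compressive.

P ≈ 493 kN (compressive)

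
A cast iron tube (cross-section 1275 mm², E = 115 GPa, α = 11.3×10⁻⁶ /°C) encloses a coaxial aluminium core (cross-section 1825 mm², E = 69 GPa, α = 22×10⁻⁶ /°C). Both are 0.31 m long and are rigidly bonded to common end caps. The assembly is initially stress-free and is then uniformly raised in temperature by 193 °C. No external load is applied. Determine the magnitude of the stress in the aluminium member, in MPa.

Equilibrium of a rigid end plate with no external load gives equal and opposite internal forces ±P in the two members. Since α_{aluminium} > α_{cast iron}, heating drives the aluminium into compression and the cast iron into tension.
Equating the net (thermal + elastic) strains gives |α₁ − α₂|·ΔT = P·[1/(A₁E₁) + 1/(A₂E₂)].
|α₁ − α₂|·ΔT = 10.7×10⁻⁶ × 193 = 0.002065.
1/(A₁E₁) + 1/(A₂E₂) = 1/(1275×115×10³) + 1/(1825×69×10³) = 1.476×10⁻⁸ N⁻¹.
P = 0.002065 / 1.476×10⁻⁸ = 139900 N = 139.9 kN.
σ_{aluminium} = P/A₂ = 139900/1825 = 76.66 MPa, compressive.

σ ≈ 76.7 MPa (compressive)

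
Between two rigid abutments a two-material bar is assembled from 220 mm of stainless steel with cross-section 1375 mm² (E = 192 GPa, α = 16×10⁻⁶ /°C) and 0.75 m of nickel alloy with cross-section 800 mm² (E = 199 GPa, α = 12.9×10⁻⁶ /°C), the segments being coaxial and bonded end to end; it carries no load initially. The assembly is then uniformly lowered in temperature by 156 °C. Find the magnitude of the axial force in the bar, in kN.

With the walls removed the bar would change length by δ_free = Σ αᵢΔT Lᵢ = 16×10⁻⁶×156×220 + 12.9×10⁻⁶×156×750 = 2.058 mm.
Since the ends are fixed, an axial force P builds up, equal in every segment, with P · Σ Lᵢ/(AᵢEᵢ) = δ_free.
Σ Lᵢ/(AᵢEᵢ) = 220/(1375×192×10³) + 750/(800×199×10³) = 5.544×10⁻⁶ mm/N.
So P = 2.058 / 5.544×10⁻⁶ = 371.3 kN, tensile.

P ≈ 371 kN (tensile)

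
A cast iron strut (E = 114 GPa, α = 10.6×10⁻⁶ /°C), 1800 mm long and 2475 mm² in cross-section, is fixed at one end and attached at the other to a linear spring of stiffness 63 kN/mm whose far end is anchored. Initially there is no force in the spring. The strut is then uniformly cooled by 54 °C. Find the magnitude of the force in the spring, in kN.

Free thermal contraction: δ_free = αΔT L = 10.6×10⁻⁶ × 54 × 1800 = 1.03 mm.
Let P be the tensile force in the spring. The strut extends elastically by PL/(AE) and the spring stretches by P/k; together these equal δ_free.
So P = δ_free / [L/(AE) + 1/k] = 1.03 / [ 1800/(2475×114×10³) + 1/(63×10³) ].
P = 1.03 / 2.225×10⁻⁵ = 46300 N.

P ≈ 46.3 kN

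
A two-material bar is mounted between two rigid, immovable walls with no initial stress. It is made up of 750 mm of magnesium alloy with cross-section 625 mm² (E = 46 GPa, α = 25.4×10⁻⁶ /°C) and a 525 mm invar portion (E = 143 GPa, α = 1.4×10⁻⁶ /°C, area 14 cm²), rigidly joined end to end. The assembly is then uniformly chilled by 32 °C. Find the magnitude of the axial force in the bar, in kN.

With the walls removed the bar would change length by δ_free = Σ αᵢΔT Lᵢ = 25.4×10⁻⁶×32×750 + 1.4×10⁻⁶×32×525 = 0.6331 mm.
Since the ends are fixed, an axial force P builds up, equal in every segment, with P · Σ Lᵢ/(AᵢEᵢ) = δ_free.
Σ Lᵢ/(AᵢEᵢ) = 750/(625×46×10³) + 525/(1400×143×10³) = 2.871×10⁻⁵ mm/N.
Hence P = δ_free / Σ(L/AE) = 0.6331/2.871×10⁻⁵ = 22.05 kN (tensile).

P ≈ 22.1 kN (tensile)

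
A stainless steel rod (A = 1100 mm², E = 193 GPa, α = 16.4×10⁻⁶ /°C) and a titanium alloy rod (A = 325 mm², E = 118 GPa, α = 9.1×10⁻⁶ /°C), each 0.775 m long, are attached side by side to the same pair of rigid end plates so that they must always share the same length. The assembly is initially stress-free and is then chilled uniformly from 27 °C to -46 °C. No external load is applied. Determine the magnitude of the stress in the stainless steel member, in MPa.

σ ≈ 15.7 MPa (tensile)

Equilibrium of a rigid end plate with no external load gives equal and opposite internal forces ±P in the two members. Since α_{stainless steel} > α_{titanium alloy}, cooling drives the stainless steel into tension and the titanium alloy into compression.
Setting the final lengths equal and cancelling L: (α₁ − α₂)ΔT = P/(A₁E₁) + P/(A₂E₂).
|α₁ − α₂|·ΔT = 7.3×10⁻⁶ × 73 = 0.0005329.
1/(A₁E₁) + 1/(A₂E₂) = 1/(1100×193×10³) + 1/(325×118×10³) = 3.079×10⁻⁸ N⁻¹.
P = 0.0005329 / 3.079×10⁻⁸ = 17310 N = 17.31 kN.
σ_{stainless steel} = P/A₁ = 17310/1100 = 15.74 MPa, tensile.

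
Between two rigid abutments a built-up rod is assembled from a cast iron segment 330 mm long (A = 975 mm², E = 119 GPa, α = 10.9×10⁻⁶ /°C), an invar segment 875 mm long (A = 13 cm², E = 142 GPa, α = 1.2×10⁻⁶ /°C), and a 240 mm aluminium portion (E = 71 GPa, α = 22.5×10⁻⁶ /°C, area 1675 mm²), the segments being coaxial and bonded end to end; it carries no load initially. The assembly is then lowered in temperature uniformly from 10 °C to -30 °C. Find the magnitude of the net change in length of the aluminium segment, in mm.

|ΔL| ≈ 0.132 mm

Free thermal contraction of the whole bar: Σ αᵢΔT Lᵢ = 10.9×10⁻⁶×40×330 + 1.2×10⁻⁶×40×875 + 22.5×10⁻⁶×40×240 = 0.4019 mm.
The rigid supports impose zero overall length change; the single axial force P common to all segments must satisfy P Σ Lᵢ/(AᵢEᵢ) = δ_free.
Σ Lᵢ/(AᵢEᵢ) = 330/(975×119×10³) + 875/(1300×142×10³) + 240/(1675×71×10³) = 9.602×10⁻⁶ mm/N.
P = 0.4019 / 9.602×10⁻⁶ = 41850 N = 41.85 kN, tensile.
For the aluminium segment, free thermal change = 22.5×10⁻⁶×40×240 = 0.216 mm and elastic change from P = 41850×240/(1675×71×10³) = 0.08446 mm; these oppose, so the net change is 0.132 mm (segment shortens).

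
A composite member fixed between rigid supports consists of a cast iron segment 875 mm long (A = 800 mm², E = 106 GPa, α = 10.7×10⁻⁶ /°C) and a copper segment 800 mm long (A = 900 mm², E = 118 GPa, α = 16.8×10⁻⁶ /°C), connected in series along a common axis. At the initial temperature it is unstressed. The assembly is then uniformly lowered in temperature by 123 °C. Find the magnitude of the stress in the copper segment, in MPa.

σ ≈ 175 MPa (tensile)

With the walls removed the bar would change length by δ_free = Σ αᵢΔT Lᵢ = 10.7×10⁻⁶×123×875 + 16.8×10⁻⁶×123×800 = 2.805 mm.
Since the ends are fixed, an axial force P builds up, equal in every segment, with P · Σ Lᵢ/(AᵢEᵢ) = δ_free.
Σ Lᵢ/(AᵢEᵢ) = 875/(800×106×10³) + 800/(900×118×10³) = 1.785×10⁻⁵ mm/N.
P = 2.805 / 1.785×10⁻⁵ = 157100 N = 157.1 kN, tensile.
σ_{copper} = P / A = 157100 / 900 = 174.6 MPa.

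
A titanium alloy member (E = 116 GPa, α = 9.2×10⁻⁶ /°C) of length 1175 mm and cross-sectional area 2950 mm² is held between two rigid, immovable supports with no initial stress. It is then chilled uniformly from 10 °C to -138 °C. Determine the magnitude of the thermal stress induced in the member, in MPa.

The supports are rigid, so the total axial strain is zero. The restrained thermal strain is ε = αΔT = 9.2×10⁻⁶ × 148 = 1361.6×10⁻⁶.
σ = EαΔT = 116×10³ × 9.2×10⁻⁶ × 148 = 157.9 MPa (tensile; the member is trying to contract).

σ ≈ 158 MPa (tensile)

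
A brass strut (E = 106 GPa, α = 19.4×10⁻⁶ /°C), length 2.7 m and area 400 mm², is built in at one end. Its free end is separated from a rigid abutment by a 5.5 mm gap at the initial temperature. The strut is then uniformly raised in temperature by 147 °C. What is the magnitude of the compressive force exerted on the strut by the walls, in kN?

Free thermal elongation = αΔT L = 19.4×10⁻⁶ × 147 × 2700 = 7.7 mm.
This exceeds the 5.5 mm gap, so the wall pushes back. The portion of expansion that must be recovered elastically is δ_free − gap = 7.7 − 5.5 = 2.2 mm.
That suppressed elongation corresponds to σ = E·Δ/L = 106×10³ × 2.2/2700 = 86.36 MPa.
P = σA = 86.36 × 400 = 34.55 kN.

P ≈ 34.5 kN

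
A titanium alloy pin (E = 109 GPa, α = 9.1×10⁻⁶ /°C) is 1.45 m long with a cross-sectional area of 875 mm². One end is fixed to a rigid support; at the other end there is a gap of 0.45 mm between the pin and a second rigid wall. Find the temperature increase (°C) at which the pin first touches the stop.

The gap closes when αΔT L = 0.45 mm, since the pin is still unstressed at that instant.
So ΔT = g/(αL) = 0.45/(9.1×10⁻⁶ × 1450) = 34.1 °C.

ΔT ≈ 34.1 °C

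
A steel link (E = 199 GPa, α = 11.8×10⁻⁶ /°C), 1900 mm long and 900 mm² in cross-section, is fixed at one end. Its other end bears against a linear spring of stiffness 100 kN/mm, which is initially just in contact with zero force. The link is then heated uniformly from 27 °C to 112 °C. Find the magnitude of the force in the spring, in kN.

If the spring were absent the link would lengthen by αΔT L = 11.8×10⁻⁶ × 85 × 1900 = 1.906 mm.
With a force P in the spring, the elastic change of the link is PL/(AE) and that of the spring is P/k; compatibility requires their sum to equal δ_free.
P [ L/(AE) + 1/k ] = δ_free → P [ 1900/(900×199×10³) + 1/(100×10³) ] = 1.906.
P = 1.906 / 2.061×10⁻⁵ = 92470 N.

P ≈ 92.5 kN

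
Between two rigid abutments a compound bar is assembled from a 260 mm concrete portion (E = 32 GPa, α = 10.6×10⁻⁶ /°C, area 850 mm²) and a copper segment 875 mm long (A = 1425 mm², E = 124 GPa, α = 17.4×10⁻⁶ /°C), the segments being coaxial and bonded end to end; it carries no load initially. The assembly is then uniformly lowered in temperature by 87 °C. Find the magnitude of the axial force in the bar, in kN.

P ≈ 108 kN (tensile)

With the walls removed the bar would change length by δ_free = Σ αᵢΔT Lᵢ = 10.6×10⁻⁶×87×260 + 17.4×10⁻⁶×87×875 = 1.564 mm.
The rigid supports impose zero overall length change; the single axial force P common to all segments must satisfy P Σ Lᵢ/(AᵢEᵢ) = δ_free.
Σ Lᵢ/(AᵢEᵢ) = 260/(850×32×10³) + 875/(1425×124×10³) = 1.451×10⁻⁵ mm/N.
Hence P = δ_free / Σ(L/AE) = 1.564/1.451×10⁻⁵ = 107.8 kN (tensile).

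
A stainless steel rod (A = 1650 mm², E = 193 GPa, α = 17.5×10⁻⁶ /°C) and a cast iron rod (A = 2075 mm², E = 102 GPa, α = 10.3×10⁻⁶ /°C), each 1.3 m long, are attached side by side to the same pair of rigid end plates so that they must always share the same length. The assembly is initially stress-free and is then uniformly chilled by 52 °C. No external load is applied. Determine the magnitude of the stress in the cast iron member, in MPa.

σ ≈ 22.9 MPa (compressive)

The stainless steel has the larger α, so on cooling it would change length more than the cast iron if both were free. The rigid plates force a common final length, so the stainless steel is put into tension and the cast iron into compression, with equal and opposite forces P (no external load).
Setting the final lengths equal and cancelling L: (α₁ − α₂)ΔT = P/(A₁E₁) + P/(A₂E₂).
|α₁ − α₂|·ΔT = 7.2×10⁻⁶ × 52 = 0.0003744.
1/(A₁E₁) + 1/(A₂E₂) = 1/(1650×193×10³) + 1/(2075×102×10³) = 7.865×10⁻⁹ N⁻¹.
So P = 0.0003744 / 7.865×10⁻⁹ = 47.6 kN.
σ_{cast iron} = P/A₂ = 47600/2075 = 22.94 MPa, compressive.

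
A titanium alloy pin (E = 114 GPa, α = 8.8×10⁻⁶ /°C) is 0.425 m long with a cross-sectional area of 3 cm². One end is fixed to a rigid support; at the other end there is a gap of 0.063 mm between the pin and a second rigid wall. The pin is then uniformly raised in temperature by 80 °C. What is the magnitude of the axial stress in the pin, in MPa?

σ ≈ 63.4 MPa (compressive)

Unrestrained expansion: δ_free = αΔT L = 8.8×10⁻⁶ × 80 × 425 = 0.2992 mm.
After closing the 0.063 mm clearance, 0.2992 − 0.063 = 0.2362 mm of expansion remains to be suppressed by the wall.
Compatibility: PL/(AE) = 0.2362 mm, so σ = P/A = E × (0.2362/425) = 63.36 MPa.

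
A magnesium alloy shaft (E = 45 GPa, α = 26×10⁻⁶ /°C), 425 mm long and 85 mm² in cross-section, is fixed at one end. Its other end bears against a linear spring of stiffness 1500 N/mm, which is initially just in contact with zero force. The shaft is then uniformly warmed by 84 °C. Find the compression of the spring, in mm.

The unrestrained thermal change is αΔT L = 26×10⁻⁶ × 84 × 425 = 0.9282 mm.
With a force P in the spring, the elastic change of the shaft is PL/(AE) and that of the spring is P/k; compatibility requires their sum to equal δ_free.
So P = δ_free / [L/(AE) + 1/k] = 0.9282 / [ 425/(85×45×10³) + 1/(1500) ].
P = 0.9282 / 0.0007778 = 1193 N.
Spring compression = P/k = 1193/(1500) = 0.7956 mm.

δ ≈ 0.796 mm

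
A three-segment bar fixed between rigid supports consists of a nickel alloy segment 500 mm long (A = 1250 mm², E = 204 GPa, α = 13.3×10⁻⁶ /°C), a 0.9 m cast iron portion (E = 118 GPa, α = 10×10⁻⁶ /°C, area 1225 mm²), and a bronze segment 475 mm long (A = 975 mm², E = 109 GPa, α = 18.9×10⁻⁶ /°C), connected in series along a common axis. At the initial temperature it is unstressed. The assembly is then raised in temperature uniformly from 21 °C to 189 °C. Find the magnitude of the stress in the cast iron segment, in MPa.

If the supports were absent, the total length change would be Σ αᵢΔT Lᵢ = 13.3×10⁻⁶×168×500 + 10×10⁻⁶×168×900 + 18.9×10⁻⁶×168×475 = 4.137 mm.
The walls prevent any net length change, so an axial force P (same in every segment) develops. Compatibility: P · Σ Lᵢ/(AᵢEᵢ) = δ_free.
The series flexibility is Σ Lᵢ/(AᵢEᵢ) = 500/(1250×204×10³) + 900/(1225×118×10³) + 475/(975×109×10³) = 1.266×10⁻⁵ mm/N.
P = 4.137 / 1.266×10⁻⁵ = 326900 N = 326.9 kN, compressive.
σ_{cast iron} = P / A = 326900 / 1225 = 266.9 MPa.

σ ≈ 267 MPa (compressive)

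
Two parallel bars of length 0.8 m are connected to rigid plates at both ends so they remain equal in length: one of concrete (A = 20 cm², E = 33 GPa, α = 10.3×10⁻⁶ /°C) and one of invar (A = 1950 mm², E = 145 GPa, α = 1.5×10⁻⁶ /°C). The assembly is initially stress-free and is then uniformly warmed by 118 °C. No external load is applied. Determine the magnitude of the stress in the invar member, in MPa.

σ ≈ 28.5 MPa (tensile)

The concrete has the larger α, so on heating it would change length more than the invar if both were free. The rigid plates force a common final length, so the concrete is put into compression and the invar into tension, with equal and opposite forces P (no external load).
Equating the net (thermal + elastic) strains gives |α₁ − α₂|·ΔT = P·[1/(A₁E₁) + 1/(A₂E₂)].
|α₁ − α₂|·ΔT = 8.8×10⁻⁶ × 118 = 0.001038.
1/(A₁E₁) + 1/(A₂E₂) = 1/(2000×33×10³) + 1/(1950×145×10³) = 1.869×10⁻⁸ N⁻¹.
So P = 0.001038 / 1.869×10⁻⁸ = 55.56 kN.
σ_{invar} = P/A₂ = 55560/1950 = 28.49 MPa, tensile.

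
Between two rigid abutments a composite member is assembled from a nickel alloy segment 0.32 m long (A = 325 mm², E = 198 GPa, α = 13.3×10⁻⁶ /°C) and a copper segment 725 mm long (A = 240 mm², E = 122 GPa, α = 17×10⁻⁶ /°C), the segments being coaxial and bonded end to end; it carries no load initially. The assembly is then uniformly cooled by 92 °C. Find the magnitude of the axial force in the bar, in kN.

If the supports were absent, the total length change would be Σ αᵢΔT Lᵢ = 13.3×10⁻⁶×92×320 + 17×10⁻⁶×92×725 = 1.525 mm.
The rigid supports impose zero overall length change; the single axial force P common to all segments must satisfy P Σ Lᵢ/(AᵢEᵢ) = δ_free.
The series flexibility is Σ Lᵢ/(AᵢEᵢ) = 320/(325×198×10³) + 725/(240×122×10³) = 2.973×10⁻⁵ mm/N.
Hence P = δ_free / Σ(L/AE) = 1.525/2.973×10⁻⁵ = 51.3 kN (tensile).

P ≈ 51.3 kN (tensile)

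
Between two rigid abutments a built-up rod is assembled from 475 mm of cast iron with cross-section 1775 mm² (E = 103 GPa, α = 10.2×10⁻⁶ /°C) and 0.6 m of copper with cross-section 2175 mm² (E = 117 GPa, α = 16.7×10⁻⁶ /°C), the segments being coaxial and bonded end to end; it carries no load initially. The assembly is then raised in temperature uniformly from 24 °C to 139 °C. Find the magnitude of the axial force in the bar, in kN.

With the walls removed the bar would change length by δ_free = Σ αᵢΔT Lᵢ = 10.2×10⁻⁶×115×475 + 16.7×10⁻⁶×115×600 = 1.709 mm.
Since the ends are fixed, an axial force P builds up, equal in every segment, with P · Σ Lᵢ/(AᵢEᵢ) = δ_free.
The series flexibility is Σ Lᵢ/(AᵢEᵢ) = 475/(1775×103×10³) + 600/(2175×117×10³) = 4.956×10⁻⁶ mm/N.
So P = 1.709 / 4.956×10⁻⁶ = 344.9 kN, compressive.

P ≈ 345 kN (compressive)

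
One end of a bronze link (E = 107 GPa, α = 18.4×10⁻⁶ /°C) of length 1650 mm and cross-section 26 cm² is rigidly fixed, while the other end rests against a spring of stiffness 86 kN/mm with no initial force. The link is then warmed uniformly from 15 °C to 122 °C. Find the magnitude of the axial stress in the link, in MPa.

If the spring were absent the link would lengthen by αΔT L = 18.4×10⁻⁶ × 107 × 1650 = 3.249 mm.
Let P be the compressive force at the spring. The link shortens elastically by PL/(AE) and the spring compresses by P/k; together these equal δ_free.
P [ L/(AE) + 1/k ] = δ_free → P [ 1650/(2600×107×10³) + 1/(86×10³) ] = 3.249.
P = 3.249 / 1.756×10⁻⁵ = 185000 N.
σ = P/A = 185000/2600 = 71.16 MPa.

σ ≈ 71.2 MPa (compressive)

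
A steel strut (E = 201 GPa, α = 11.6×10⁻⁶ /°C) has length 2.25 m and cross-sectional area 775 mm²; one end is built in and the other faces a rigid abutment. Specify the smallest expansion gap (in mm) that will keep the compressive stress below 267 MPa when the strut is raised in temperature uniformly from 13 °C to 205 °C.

With no wall the strut would lengthen by αΔT L = 11.6×10⁻⁶ × 192 × 2250 = 5.011 mm.
A stress of 267 MPa corresponds to the wall pushing the strut back by σL/E = 267×2250/(201×10³) = 2.989 mm.
So the gap has to take up the difference, g_min = δ_free − σL/E = 5.011 − 2.989 = 2.022 mm.

g ≈ 2.02 mm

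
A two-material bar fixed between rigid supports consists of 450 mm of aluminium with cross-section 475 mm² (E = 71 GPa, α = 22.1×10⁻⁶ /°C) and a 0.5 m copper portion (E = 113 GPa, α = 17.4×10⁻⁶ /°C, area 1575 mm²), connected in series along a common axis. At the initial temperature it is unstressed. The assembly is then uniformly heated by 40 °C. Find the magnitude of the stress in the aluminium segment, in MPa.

Free thermal expansion of the whole bar: Σ αᵢΔT Lᵢ = 22.1×10⁻⁶×40×450 + 17.4×10⁻⁶×40×500 = 0.7458 mm.
The rigid supports impose zero overall length change; the single axial force P common to all segments must satisfy P Σ Lᵢ/(AᵢEᵢ) = δ_free.
The series flexibility is Σ Lᵢ/(AᵢEᵢ) = 450/(475×71×10³) + 500/(1575×113×10³) = 1.615×10⁻⁵ mm/N.
So P = 0.7458 / 1.615×10⁻⁵ = 46.17 kN, compressive.
σ_{aluminium} = P / A = 46170 / 475 = 97.2 MPa.

σ ≈ 97.2 MPa (compressive)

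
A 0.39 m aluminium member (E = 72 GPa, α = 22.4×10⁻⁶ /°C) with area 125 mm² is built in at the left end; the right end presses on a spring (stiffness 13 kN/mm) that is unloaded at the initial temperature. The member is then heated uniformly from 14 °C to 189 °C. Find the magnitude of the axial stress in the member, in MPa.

Free thermal expansion: δ_free = αΔT L = 22.4×10⁻⁶ × 175 × 390 = 1.529 mm.
Let P be the compressive force at the spring. The member shortens elastically by PL/(AE) and the spring compresses by P/k; together these equal δ_free.
P [ L/(AE) + 1/k ] = δ_free → P [ 390/(125×72×10³) + 1/(13×10³) ] = 1.529.
P = 1.529 / 0.0001203 = 12710 N.
σ = P/A = 12710/125 = 101.7 MPa.

σ ≈ 102 MPa (compressive)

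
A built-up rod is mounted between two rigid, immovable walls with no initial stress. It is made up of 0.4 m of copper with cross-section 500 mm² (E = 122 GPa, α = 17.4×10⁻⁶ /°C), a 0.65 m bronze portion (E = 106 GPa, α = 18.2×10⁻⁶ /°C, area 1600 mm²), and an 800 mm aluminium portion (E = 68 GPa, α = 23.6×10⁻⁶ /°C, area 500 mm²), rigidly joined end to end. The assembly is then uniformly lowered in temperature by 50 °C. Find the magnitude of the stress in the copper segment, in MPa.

σ ≈ 111 MPa (tensile)

With the walls removed the bar would change length by δ_free = Σ αᵢΔT Lᵢ = 17.4×10⁻⁶×50×400 + 18.2×10⁻⁶×50×650 + 23.6×10⁻⁶×50×800 = 1.883 mm.
Since the ends are fixed, an axial force P builds up, equal in every segment, with P · Σ Lᵢ/(AᵢEᵢ) = δ_free.
The series flexibility is Σ Lᵢ/(AᵢEᵢ) = 400/(500×122×10³) + 650/(1600×106×10³) + 800/(500×68×10³) = 3.392×10⁻⁵ mm/N.
P = 1.883 / 3.392×10⁻⁵ = 55530 N = 55.53 kN, tensile.
σ_{copper} = P / A = 55530 / 500 = 111.1 MPa.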